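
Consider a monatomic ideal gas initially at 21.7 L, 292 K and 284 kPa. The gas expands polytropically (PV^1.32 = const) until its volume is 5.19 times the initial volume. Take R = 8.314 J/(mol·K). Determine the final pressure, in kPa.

Polytropic n=1.32: T₂ = T₁(V₁/V₂)^(n−1) = 292×(0.193)^0.32 = 172 K; P₂ = P₁(V₁/V₂)^n = 32.3 kPa.

32.3 kPa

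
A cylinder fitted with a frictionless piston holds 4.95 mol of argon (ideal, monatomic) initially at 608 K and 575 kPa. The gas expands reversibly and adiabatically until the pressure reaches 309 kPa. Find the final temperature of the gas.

V₁ = nRT₁/P₁ = 4.95×8.314×608/575 = 43.5 L.
Adiabatic: T₂/T₁ = (P₂/P₁)^((γ−1)/γ) ⇒ T₂ = 608×(0.537)^0.400 = 474 K; V₂ = 63.2 L.

474 K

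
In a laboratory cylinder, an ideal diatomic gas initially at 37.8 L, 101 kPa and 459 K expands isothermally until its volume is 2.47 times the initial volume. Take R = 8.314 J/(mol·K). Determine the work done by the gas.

n = P₁V₁/(RT₁) = 101×37.8/(8.314×459) = 1.00 mol.
Isothermal: T stays 459 K; PV = const ⇒ V₂ = 93.4 L, P₂ = 40.9 kPa.
W = nRT ln(V₂/V₁) = 1.00×8.314×459×ln(2.47) = 3450 J.

3450 J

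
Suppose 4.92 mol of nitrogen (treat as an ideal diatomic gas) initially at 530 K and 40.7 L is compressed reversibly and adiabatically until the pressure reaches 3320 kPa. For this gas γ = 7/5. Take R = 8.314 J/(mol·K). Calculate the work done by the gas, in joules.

-37200 J

P₁ = nRT₁/V₁ = 4.92×8.314×530/40.7 = 533 kPa.
Adiabatic: T₂/T₁ = (P₂/P₁)^((γ−1)/γ) ⇒ T₂ = 530×(6.23)^0.286 = 894 K; V₂ = 11.0 L.
ΔU = nCvΔT = 4.92×20.8×(894−530) = 37200 J.
Q = 0 for an adiabatic process, so W = −ΔU = -37200 J.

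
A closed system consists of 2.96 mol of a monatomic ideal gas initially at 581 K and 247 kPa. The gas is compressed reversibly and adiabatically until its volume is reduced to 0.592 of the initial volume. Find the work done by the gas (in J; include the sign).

-8970 J

V₁ = nRT₁/P₁ = 2.96×8.314×581/247 = 57.9 L.
Adiabatic: TV^(γ−1) = const ⇒ T₂ = 581×(1.69)^0.667 = 824 K; PV^γ = const ⇒ P₂ = 592 kPa.
ΔU = nCvΔT = 2.96×12.5×(824−581) = 8970 J.
Q = 0 for an adiabatic process, so W = −ΔU = -8970 J.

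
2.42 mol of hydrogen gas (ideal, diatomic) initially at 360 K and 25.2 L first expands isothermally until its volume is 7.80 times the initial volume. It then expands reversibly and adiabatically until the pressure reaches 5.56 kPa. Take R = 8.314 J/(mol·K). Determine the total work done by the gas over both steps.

22400 J

P₁ = nRT₁/V₁ = 2.42×8.314×360/25.2 = 287 kPa.
Step 1 — Isothermal: T stays 360 K; PV = const ⇒ V₂ = 197 L, P₂ = 36.8 kPa.
ΔU = 0 (ideal gas, T constant).
W = nRT ln(V₂/V₁) = 2.42×8.314×360×ln(7.80) = 14900 J.
Q = ΔU + W = 14900 J.
State after step 1: P = 36.8 kPa, V = 197 L, T = 360 K.
Step 2 — Adiabatic: T₂/T₁ = (P₂/P₁)^((γ−1)/γ) ⇒ T₂ = 360×(0.151)^0.286 = 210 K; V₂ = 759 L.
ΔU = nCvΔT = 2.42×20.8×(210−360) = -7560 J.
Q = 0 for an adiabatic process, so W = −ΔU = 7560 J.
Net over both steps: W = 22400 J, Q = 14900 J, ΔU = -7560 J.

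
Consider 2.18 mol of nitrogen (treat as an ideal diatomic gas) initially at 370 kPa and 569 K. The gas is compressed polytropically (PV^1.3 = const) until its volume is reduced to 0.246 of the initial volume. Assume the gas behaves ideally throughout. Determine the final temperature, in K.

V₁ = nRT₁/P₁ = 2.18×8.314×569/370 = 27.9 L.
Polytropic n=1.3: T₂ = T₁(V₁/V₂)^(n−1) = 569×(4.07)^0.30 = 867 K; P₂ = P₁(V₁/V₂)^n = 2290 kPa.

867 K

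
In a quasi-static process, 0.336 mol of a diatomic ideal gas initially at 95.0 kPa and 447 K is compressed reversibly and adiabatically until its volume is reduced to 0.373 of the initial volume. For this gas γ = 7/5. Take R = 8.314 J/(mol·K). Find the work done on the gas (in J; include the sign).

V₁ = nRT₁/P₁ = 0.336×8.314×447/95.0 = 13.1 L.
Adiabatic: TV^(γ−1) = const ⇒ T₂ = 447×(2.68)^0.400 = 663 K; PV^γ = const ⇒ P₂ = 378 kPa.
ΔU = nCvΔT = 0.336×20.8×(663−447) = 1510 J.
Q = 0 for an adiabatic process, so W = −ΔU = -1510 J.
Work done on the gas = −W_by = 1510 J.

1510 J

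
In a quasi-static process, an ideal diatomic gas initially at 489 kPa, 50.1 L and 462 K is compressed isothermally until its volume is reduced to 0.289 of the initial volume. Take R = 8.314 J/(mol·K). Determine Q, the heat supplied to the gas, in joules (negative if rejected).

n = P₁V₁/(RT₁) = 489×50.1/(8.314×462) = 6.38 mol.
Isothermal: T stays 462 K; PV = const ⇒ V₂ = 14.5 L, P₂ = 1690 kPa.
ΔU = 0 (ideal gas, T constant).
W = nRT ln(V₂/V₁) = 6.38×8.314×462×ln(0.289) = -30400 J.
Q = ΔU + W = -30400 J.

-30400 J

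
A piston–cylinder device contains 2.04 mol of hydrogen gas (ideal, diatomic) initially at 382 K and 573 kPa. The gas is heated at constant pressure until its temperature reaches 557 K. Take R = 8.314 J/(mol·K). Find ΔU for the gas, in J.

7420 J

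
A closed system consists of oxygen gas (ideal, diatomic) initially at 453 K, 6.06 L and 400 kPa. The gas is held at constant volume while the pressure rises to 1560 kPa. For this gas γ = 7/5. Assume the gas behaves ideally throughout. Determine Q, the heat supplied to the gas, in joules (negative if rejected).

n = P₁V₁/(RT₁) = 400×6.06/(8.314×453) = 0.644 mol.
Isochoric: V stays 6.06 L; P/T = const ⇒ T₂ = 1770 K, P₂ = 1560 kPa.
W = 0 (no volume change).
ΔU = nCvΔT = 0.644×20.8×(1770−453) = 17600 J.
Q = ΔU = 17600 J.

17600 J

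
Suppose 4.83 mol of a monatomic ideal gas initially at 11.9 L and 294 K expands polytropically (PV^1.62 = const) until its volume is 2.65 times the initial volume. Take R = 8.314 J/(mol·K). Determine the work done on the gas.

-8640 J

P₁ = nRT₁/V₁ = 4.83×8.314×294/11.9 = 992 kPa.
Polytropic n=1.62: T₂ = T₁(V₁/V₂)^(n−1) = 294×(0.377)^0.62 = 161 K; P₂ = P₁(V₁/V₂)^n = 205 kPa.
W = (P₁V₁−P₂V₂)/(n−1) = (992×11.9−205×31.5)/0.62 = 8640 J.
Work done on the gas = −W_by = -8640 J.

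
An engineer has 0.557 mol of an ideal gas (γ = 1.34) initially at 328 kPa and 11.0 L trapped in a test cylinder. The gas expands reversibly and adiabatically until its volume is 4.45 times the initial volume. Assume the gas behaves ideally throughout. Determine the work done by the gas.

T₁ = P₁V₁/(nR) = 328×11.0/(0.557×8.314) = 779 K.
Adiabatic: TV^(γ−1) = const ⇒ T₂ = 779×(0.225)^0.340 = 469 K; PV^γ = const ⇒ P₂ = 44.4 kPa.
ΔU = nCvΔT = 0.557×24.5×(469−779) = -4220 J.
Q = 0 for an adiabatic process, so W = −ΔU = 4220 J.

4220 J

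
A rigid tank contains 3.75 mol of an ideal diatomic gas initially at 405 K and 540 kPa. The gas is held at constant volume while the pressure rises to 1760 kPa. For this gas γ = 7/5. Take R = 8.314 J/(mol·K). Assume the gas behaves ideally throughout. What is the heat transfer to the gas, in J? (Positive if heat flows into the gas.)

71300 J

V₁ = nRT₁/P₁ = 3.75×8.314×405/540 = 23.4 L.
Isochoric: V stays 23.4 L; P/T = const ⇒ T₂ = 1320 K, P₂ = 1760 kPa.
W = 0 (no volume change).
ΔU = nCvΔT = 3.75×20.8×(1320−405) = 71300 J.
Q = ΔU = 71300 J.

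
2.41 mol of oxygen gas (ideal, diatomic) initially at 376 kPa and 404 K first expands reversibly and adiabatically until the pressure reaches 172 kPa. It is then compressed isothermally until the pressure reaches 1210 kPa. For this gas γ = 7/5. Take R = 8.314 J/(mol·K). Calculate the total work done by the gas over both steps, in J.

-8580 J

V₁ = nRT₁/P₁ = 2.41×8.314×404/376 = 21.5 L.
Step 1 — Adiabatic: T₂/T₁ = (P₂/P₁)^((γ−1)/γ) ⇒ T₂ = 404×(0.457)^0.286 = 323 K; V₂ = 37.6 L.
ΔU = nCvΔT = 2.41×20.8×(323−404) = -4050 J.
Q = 0 for an adiabatic process, so W = −ΔU = 4050 J.
State after step 1: P = 172 kPa, V = 37.6 L, T = 323 K.
Step 2 — Isothermal: T stays 323 K; PV = const ⇒ V₂ = 5.35 L, P₂ = 1210 kPa.
ΔU = 0 (ideal gas, T constant).
W = nRT ln(V₂/V₁) = 2.41×8.314×323×ln(0.142) = -12600 J.
Q = ΔU + W = -12600 J.
Net over both steps: W = -8580 J, Q = -12600 J, ΔU = -4050 J.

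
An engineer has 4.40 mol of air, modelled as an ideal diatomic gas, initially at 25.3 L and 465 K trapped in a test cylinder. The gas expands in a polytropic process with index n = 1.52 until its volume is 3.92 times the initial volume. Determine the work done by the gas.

P₁ = nRT₁/V₁ = 4.40×8.314×465/25.3 = 672 kPa.
Polytropic n=1.52: T₂ = T₁(V₁/V₂)^(n−1) = 465×(0.255)^0.52 = 229 K; P₂ = P₁(V₁/V₂)^n = 84.3 kPa.
W = (P₁V₁−P₂V₂)/(n−1) = (672×25.3−84.3×99.2)/0.52 = 16600 J.

16600 J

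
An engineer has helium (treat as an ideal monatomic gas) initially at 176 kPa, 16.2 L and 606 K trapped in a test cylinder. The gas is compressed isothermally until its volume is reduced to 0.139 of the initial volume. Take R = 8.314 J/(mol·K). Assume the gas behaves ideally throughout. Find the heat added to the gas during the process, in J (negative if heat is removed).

-5630 J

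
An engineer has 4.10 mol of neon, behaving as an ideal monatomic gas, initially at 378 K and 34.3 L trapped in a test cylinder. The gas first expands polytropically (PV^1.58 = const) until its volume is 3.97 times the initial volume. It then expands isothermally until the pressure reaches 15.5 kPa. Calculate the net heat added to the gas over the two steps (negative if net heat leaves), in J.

7440 J

P₁ = nRT₁/V₁ = 4.10×8.314×378/34.3 = 376 kPa.
Step 1 — Polytropic n=1.58: T₂ = T₁(V₁/V₂)^(n−1) = 378×(0.252)^0.58 = 170 K; P₂ = P₁(V₁/V₂)^n = 42.5 kPa.
W = (P₁V₁−P₂V₂)/(n−1) = (376×34.3−42.5×136)/0.58 = 12200 J.
ΔU = nCvΔT = 4.10×12.5×(170−378) = -10600 J.
Q = ΔU + W = 1590 J.
State after step 1: P = 42.5 kPa, V = 136 L, T = 170 K.
Step 2 — Isothermal: T stays 170 K; PV = const ⇒ V₂ = 374 L, P₂ = 15.5 kPa.
ΔU = 0 (ideal gas, T constant).
W = nRT ln(V₂/V₁) = 4.10×8.314×170×ln(2.74) = 5850 J.
Q = ΔU + W = 5850 J.
Net over both steps: W = 18100 J, Q = 7440 J, ΔU = -10600 J.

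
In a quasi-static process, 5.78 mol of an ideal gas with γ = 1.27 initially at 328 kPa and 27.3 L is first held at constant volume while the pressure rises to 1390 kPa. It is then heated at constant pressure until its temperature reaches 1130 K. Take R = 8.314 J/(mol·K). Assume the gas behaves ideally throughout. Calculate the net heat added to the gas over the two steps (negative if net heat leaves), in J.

184000 J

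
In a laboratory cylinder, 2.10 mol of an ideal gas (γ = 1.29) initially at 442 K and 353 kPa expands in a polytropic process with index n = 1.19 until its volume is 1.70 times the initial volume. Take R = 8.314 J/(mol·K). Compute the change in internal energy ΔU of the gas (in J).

-2550 J

V₁ = nRT₁/P₁ = 2.10×8.314×442/353 = 21.9 L.
Polytropic n=1.19: T₂ = T₁(V₁/V₂)^(n−1) = 442×(0.588)^0.19 = 400 K; P₂ = P₁(V₁/V₂)^n = 188 kPa.
For an ideal gas ΔU = nCvΔT with Cv = R/(γ−1) = 28.7 J/(mol·K).
ΔU = 2.10×28.7×(400−442) = -2550 J.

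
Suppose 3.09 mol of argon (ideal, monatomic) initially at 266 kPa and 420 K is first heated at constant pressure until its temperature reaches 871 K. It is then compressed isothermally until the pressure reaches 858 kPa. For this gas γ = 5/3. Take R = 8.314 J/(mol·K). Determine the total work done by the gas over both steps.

-14600 J

V₁ = nRT₁/P₁ = 3.09×8.314×420/266 = 40.6 L.
Step 1 — Isobaric: P stays 266 kPa; V/T = const ⇒ T₂ = 871 K, V₂ = 84.1 L.
W = PΔV = 266×(84.1−40.6) kPa·L = 11600 J.
ΔU = nCvΔT = 3.09×12.5×(871−420) = 17400 J.
Q = ΔU + W = nCpΔT = 29000 J.
State after step 1: P = 266 kPa, V = 84.1 L, T = 871 K.
Step 2 — Isothermal: T stays 871 K; PV = const ⇒ V₂ = 26.1 L, P₂ = 858 kPa.
ΔU = 0 (ideal gas, T constant).
W = nRT ln(V₂/V₁) = 3.09×8.314×871×ln(0.310) = -26200 J.
Q = ΔU + W = -26200 J.
Net over both steps: W = -14600 J, Q = 2760 J, ΔU = 17400 J.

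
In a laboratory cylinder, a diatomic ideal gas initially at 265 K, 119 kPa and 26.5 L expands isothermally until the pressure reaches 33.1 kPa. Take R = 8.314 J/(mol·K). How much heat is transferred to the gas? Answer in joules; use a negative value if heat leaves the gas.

4040 J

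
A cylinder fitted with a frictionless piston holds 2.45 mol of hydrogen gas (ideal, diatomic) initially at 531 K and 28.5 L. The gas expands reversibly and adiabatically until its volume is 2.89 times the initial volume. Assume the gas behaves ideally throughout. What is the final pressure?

P₁ = nRT₁/V₁ = 2.45×8.314×531/28.5 = 380 kPa.
Adiabatic: TV^(γ−1) = const ⇒ T₂ = 531×(0.346)^0.400 = 347 K; PV^γ = const ⇒ P₂ = 85.9 kPa.

85.9 kPa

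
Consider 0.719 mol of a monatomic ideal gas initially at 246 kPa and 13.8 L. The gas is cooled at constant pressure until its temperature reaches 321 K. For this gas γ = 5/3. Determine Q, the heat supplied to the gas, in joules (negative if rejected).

T₁ = P₁V₁/(nR) = 246×13.8/(0.719×8.314) = 568 K.
Isobaric: P stays 246 kPa; V/T = const ⇒ T₂ = 321 K, V₂ = 7.80 L.
W = PΔV = 246×(7.80−13.8) kPa·L = -1480 J.
ΔU = nCvΔT = 0.719×12.5×(321−568) = -2210 J.
Q = ΔU + W = nCpΔT = -3690 J.

-3690 J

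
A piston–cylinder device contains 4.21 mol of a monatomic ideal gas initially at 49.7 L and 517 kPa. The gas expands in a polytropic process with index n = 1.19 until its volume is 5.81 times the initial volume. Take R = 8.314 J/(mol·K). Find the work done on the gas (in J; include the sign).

T₁ = P₁V₁/(nR) = 517×49.7/(4.21×8.314) = 734 K.
Polytropic n=1.19: T₂ = T₁(V₁/V₂)^(n−1) = 734×(0.172)^0.19 = 525 K; P₂ = P₁(V₁/V₂)^n = 63.7 kPa.
W = (P₁V₁−P₂V₂)/(n−1) = (517×49.7−63.7×289)/0.19 = 38400 J.
Work done on the gas = −W_by = -38400 J.

-38400 J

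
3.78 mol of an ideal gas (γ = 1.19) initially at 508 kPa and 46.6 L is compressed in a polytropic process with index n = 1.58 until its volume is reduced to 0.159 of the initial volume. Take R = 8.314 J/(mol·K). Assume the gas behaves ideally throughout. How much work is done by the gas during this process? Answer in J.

-77800 J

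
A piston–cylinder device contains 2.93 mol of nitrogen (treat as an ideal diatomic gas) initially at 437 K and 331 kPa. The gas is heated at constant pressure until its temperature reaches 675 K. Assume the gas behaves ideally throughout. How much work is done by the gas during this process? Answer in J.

5800 J

V₁ = nRT₁/P₁ = 2.93×8.314×437/331 = 32.2 L.
Isobaric: P stays 331 kPa; V/T = const ⇒ T₂ = 675 K, V₂ = 49.7 L.
W = PΔV = 331×(49.7−32.2) kPa·L = 5800 J.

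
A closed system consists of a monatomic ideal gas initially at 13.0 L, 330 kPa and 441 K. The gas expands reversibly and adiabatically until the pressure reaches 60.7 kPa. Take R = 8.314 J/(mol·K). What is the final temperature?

Adiabatic: T₂/T₁ = (P₂/P₁)^((γ−1)/γ) ⇒ T₂ = 441×(0.184)^0.400 = 224 K; V₂ = 35.9 L.

224 K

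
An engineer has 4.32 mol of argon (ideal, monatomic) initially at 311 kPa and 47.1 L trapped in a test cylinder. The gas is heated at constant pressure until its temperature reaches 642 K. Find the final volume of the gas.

T₁ = P₁V₁/(nR) = 311×47.1/(4.32×8.314) = 408 K.
Isobaric: P stays 311 kPa; V/T = const ⇒ T₂ = 642 K, V₂ = 74.1 L.

74.1 L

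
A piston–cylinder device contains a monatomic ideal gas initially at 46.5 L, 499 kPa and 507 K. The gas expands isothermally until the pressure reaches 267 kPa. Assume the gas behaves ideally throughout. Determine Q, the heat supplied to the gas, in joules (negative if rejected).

14500 J

n = P₁V₁/(RT₁) = 499×46.5/(8.314×507) = 5.50 mol.
Isothermal: T stays 507 K; PV = const ⇒ V₂ = 86.9 L, P₂ = 267 kPa.
ΔU = 0 (ideal gas, T constant).
W = nRT ln(V₂/V₁) = 5.50×8.314×507×ln(1.87) = 14500 J.
Q = ΔU + W = 14500 J.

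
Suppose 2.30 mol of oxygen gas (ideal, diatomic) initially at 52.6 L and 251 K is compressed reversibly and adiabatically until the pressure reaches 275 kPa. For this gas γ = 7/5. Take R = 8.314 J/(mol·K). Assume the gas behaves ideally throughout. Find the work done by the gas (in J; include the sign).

-4450 J

P₁ = nRT₁/V₁ = 2.30×8.314×251/52.6 = 91.2 kPa.
Adiabatic: T₂/T₁ = (P₂/P₁)^((γ−1)/γ) ⇒ T₂ = 251×(3.01)^0.286 = 344 K; V₂ = 23.9 L.
ΔU = nCvΔT = 2.30×20.8×(344−251) = 4450 J.
Q = 0 for an adiabatic process, so W = −ΔU = -4450 J.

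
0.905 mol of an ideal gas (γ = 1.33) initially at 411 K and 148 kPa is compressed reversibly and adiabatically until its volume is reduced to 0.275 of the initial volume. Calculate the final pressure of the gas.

824 kPa

V₁ = nRT₁/P₁ = 0.905×8.314×411/148 = 20.9 L.
Adiabatic: TV^(γ−1) = const ⇒ T₂ = 411×(3.64)^0.330 = 629 K; PV^γ = const ⇒ P₂ = 824 kPa.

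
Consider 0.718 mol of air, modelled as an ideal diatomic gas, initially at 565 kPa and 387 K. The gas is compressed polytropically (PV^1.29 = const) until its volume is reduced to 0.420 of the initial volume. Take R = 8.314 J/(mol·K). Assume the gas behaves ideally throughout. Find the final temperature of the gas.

498 K

V₁ = nRT₁/P₁ = 0.718×8.314×387/565 = 4.09 L.
Polytropic n=1.29: T₂ = T₁(V₁/V₂)^(n−1) = 387×(2.38)^0.29 = 498 K; P₂ = P₁(V₁/V₂)^n = 1730 kPa.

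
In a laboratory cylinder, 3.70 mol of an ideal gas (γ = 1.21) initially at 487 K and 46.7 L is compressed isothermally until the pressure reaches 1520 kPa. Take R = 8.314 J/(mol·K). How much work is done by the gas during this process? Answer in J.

P₁ = nRT₁/V₁ = 3.70×8.314×487/46.7 = 321 kPa.
Isothermal: T stays 487 K; PV = const ⇒ V₂ = 9.86 L, P₂ = 1520 kPa.
W = nRT ln(V₂/V₁) = 3.70×8.314×487×ln(0.211) = -23300 J.

-23300 J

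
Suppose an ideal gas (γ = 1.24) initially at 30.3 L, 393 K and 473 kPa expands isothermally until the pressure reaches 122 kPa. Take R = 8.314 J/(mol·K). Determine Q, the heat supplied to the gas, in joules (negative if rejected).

19400 J

n = P₁V₁/(RT₁) = 473×30.3/(8.314×393) = 4.39 mol.
Isothermal: T stays 393 K; PV = const ⇒ V₂ = 117 L, P₂ = 122 kPa.
ΔU = 0 (ideal gas, T constant).
W = nRT ln(V₂/V₁) = 4.39×8.314×393×ln(3.88) = 19400 J.
Q = ΔU + W = 19400 J.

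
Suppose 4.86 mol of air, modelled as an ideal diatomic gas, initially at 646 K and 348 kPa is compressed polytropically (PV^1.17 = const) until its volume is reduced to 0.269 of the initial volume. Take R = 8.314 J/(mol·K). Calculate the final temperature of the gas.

V₁ = nRT₁/P₁ = 4.86×8.314×646/348 = 75.0 L.
Polytropic n=1.17: T₂ = T₁(V₁/V₂)^(n−1) = 646×(3.72)^0.17 = 808 K; P₂ = P₁(V₁/V₂)^n = 1620 kPa.

808 K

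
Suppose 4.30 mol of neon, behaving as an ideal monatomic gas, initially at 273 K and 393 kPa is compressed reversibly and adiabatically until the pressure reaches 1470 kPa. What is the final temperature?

463 K

V₁ = nRT₁/P₁ = 4.30×8.314×273/393 = 24.8 L.
Adiabatic: T₂/T₁ = (P₂/P₁)^((γ−1)/γ) ⇒ T₂ = 273×(3.74)^0.400 = 463 K; V₂ = 11.3 L.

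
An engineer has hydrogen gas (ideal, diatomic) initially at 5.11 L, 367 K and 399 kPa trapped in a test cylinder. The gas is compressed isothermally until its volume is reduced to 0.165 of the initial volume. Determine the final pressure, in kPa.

2420 kPa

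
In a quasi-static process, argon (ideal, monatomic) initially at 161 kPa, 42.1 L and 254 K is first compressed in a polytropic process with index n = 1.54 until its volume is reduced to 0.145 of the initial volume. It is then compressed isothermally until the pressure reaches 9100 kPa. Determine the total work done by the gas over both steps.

n = P₁V₁/(RT₁) = 161×42.1/(8.314×254) = 3.21 mol.
Step 1 — Polytropic n=1.54: T₂ = T₁(V₁/V₂)^(n−1) = 254×(6.90)^0.54 = 721 K; P₂ = P₁(V₁/V₂)^n = 3150 kPa.
W = (P₁V₁−P₂V₂)/(n−1) = (161×42.1−3150×6.10)/0.54 = -23100 J.
ΔU = nCvΔT = 3.21×12.5×(721−254) = 18700 J.
Q = ΔU + W = -4380 J.
State after step 1: P = 3150 kPa, V = 6.10 L, T = 721 K.
Step 2 — Isothermal: T stays 721 K; PV = const ⇒ V₂ = 2.11 L, P₂ = 9100 kPa.
ΔU = 0 (ideal gas, T constant).
W = nRT ln(V₂/V₁) = 3.21×8.314×721×ln(0.346) = -20400 J.
Q = ΔU + W = -20400 J.
Net over both steps: W = -43500 J, Q = -24800 J, ΔU = 18700 J.

-43500 J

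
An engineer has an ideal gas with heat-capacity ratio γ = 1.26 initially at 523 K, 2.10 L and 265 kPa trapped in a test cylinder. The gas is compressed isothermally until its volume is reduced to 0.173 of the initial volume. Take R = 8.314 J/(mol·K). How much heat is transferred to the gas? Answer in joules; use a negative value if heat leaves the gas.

-976 J

n = P₁V₁/(RT₁) = 265×2.10/(8.314×523) = 0.128 mol.
Isothermal: T stays 523 K; PV = const ⇒ V₂ = 0.363 L, P₂ = 1530 kPa.
ΔU = 0 (ideal gas, T constant).
W = nRT ln(V₂/V₁) = 0.128×8.314×523×ln(0.173) = -976 J.
Q = ΔU + W = -976 J.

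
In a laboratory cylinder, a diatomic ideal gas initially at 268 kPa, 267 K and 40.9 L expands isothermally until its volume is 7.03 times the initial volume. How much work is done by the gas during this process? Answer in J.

21400 J

n = P₁V₁/(RT₁) = 268×40.9/(8.314×267) = 4.94 mol.
Isothermal: T stays 267 K; PV = const ⇒ V₂ = 288 L, P₂ = 38.1 kPa.
W = nRT ln(V₂/V₁) = 4.94×8.314×267×ln(7.03) = 21400 J.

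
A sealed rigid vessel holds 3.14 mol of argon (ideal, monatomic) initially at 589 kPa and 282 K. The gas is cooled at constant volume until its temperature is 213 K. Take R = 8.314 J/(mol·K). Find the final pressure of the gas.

445 kPa

V₁ = nRT₁/P₁ = 3.14×8.314×282/589 = 12.5 L.
Isochoric: V stays 12.5 L; P/T = const ⇒ T₂ = 213 K, P₂ = 445 kPa.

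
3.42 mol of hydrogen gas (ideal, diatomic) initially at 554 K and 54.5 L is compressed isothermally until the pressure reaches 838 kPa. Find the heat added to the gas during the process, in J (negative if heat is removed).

-16800 J

P₁ = nRT₁/V₁ = 3.42×8.314×554/54.5 = 289 kPa.
Isothermal: T stays 554 K; PV = const ⇒ V₂ = 18.8 L, P₂ = 838 kPa.
ΔU = 0 (ideal gas, T constant).
W = nRT ln(V₂/V₁) = 3.42×8.314×554×ln(0.345) = -16800 J.
Q = ΔU + W = -16800 J.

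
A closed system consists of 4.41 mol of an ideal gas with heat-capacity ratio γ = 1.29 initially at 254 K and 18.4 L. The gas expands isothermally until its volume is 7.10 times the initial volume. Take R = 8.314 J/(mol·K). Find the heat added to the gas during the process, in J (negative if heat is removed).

P₁ = nRT₁/V₁ = 4.41×8.314×254/18.4 = 506 kPa.
Isothermal: T stays 254 K; PV = const ⇒ V₂ = 131 L, P₂ = 71.3 kPa.
ΔU = 0 (ideal gas, T constant).
W = nRT ln(V₂/V₁) = 4.41×8.314×254×ln(7.10) = 18300 J.
Q = ΔU + W = 18300 J.

18300 J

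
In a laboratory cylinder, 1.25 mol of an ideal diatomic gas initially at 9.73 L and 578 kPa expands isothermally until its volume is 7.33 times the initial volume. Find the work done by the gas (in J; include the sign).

T₁ = P₁V₁/(nR) = 578×9.73/(1.25×8.314) = 541 K.
Isothermal: T stays 541 K; PV = const ⇒ V₂ = 71.3 L, P₂ = 78.9 kPa.
W = nRT ln(V₂/V₁) = 1.25×8.314×541×ln(7.33) = 11200 J.

11200 J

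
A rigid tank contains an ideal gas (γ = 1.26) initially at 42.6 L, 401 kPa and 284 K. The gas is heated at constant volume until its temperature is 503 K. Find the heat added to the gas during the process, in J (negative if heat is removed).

50700 J

n = P₁V₁/(RT₁) = 401×42.6/(8.314×284) = 7.23 mol.
Isochoric: V stays 42.6 L; P/T = const ⇒ T₂ = 503 K, P₂ = 710 kPa.
W = 0 (no volume change).
ΔU = nCvΔT = 7.23×32.0×(503−284) = 50700 J.
Q = ΔU = 50700 J.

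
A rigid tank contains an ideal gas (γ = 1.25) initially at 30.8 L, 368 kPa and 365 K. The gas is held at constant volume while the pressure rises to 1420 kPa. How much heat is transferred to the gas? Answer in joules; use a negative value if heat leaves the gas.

130000 J

n = P₁V₁/(RT₁) = 368×30.8/(8.314×365) = 3.74 mol.
Isochoric: V stays 30.8 L; P/T = const ⇒ T₂ = 1410 K, P₂ = 1420 kPa.
W = 0 (no volume change).
ΔU = nCvΔT = 3.74×33.3×(1410−365) = 130000 J.
Q = ΔU = 130000 J.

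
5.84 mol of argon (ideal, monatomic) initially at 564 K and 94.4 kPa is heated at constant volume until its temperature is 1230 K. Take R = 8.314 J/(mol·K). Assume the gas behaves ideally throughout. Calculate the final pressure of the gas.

V₁ = nRT₁/P₁ = 5.84×8.314×564/94.4 = 290 L.
Isochoric: V stays 290 L; P/T = const ⇒ T₂ = 1230 K, P₂ = 206 kPa.

206 kPa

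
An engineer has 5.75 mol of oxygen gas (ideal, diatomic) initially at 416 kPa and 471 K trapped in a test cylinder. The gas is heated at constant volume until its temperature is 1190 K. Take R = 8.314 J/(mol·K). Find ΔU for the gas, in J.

85900 J

V₁ = nRT₁/P₁ = 5.75×8.314×471/416 = 54.1 L.
Isochoric: V stays 54.1 L; P/T = const ⇒ T₂ = 1190 K, P₂ = 1050 kPa.
For an ideal gas ΔU = nCvΔT with Cv = (5/2)R = 20.8 J/(mol·K).
ΔU = 5.75×20.8×(1190−471) = 85900 J.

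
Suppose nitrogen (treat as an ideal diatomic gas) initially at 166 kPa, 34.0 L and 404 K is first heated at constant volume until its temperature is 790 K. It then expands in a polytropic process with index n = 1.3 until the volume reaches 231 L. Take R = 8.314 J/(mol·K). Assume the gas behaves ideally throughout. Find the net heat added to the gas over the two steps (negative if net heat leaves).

17500 J

n = P₁V₁/(RT₁) = 166×34.0/(8.314×404) = 1.68 mol.
Step 1 — Isochoric: V stays 34.0 L; P/T = const ⇒ T₂ = 790 K, P₂ = 325 kPa.
W = 0 (no volume change).
ΔU = nCvΔT = 1.68×20.8×(790−404) = 13500 J.
Q = ΔU = 13500 J.
State after step 1: P = 325 kPa, V = 34.0 L, T = 790 K.
Step 2 — Polytropic n=1.3: T₂ = T₁(V₁/V₂)^(n−1) = 790×(0.147)^0.30 = 445 K; P₂ = P₁(V₁/V₂)^n = 26.9 kPa.
W = (P₁V₁−P₂V₂)/(n−1) = (325×34.0−26.9×231)/0.30 = 16100 J.
ΔU = nCvΔT = 1.68×20.8×(445−790) = -12100 J.
Q = ΔU + W = 4020 J.
Net over both steps: W = 16100 J, Q = 17500 J, ΔU = 1420 J.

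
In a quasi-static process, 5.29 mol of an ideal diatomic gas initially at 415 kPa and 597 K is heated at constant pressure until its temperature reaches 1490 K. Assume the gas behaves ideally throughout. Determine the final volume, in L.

158 L

V₁ = nRT₁/P₁ = 5.29×8.314×597/415 = 63.3 L.
Isobaric: P stays 415 kPa; V/T = const ⇒ T₂ = 1490 K, V₂ = 158 L.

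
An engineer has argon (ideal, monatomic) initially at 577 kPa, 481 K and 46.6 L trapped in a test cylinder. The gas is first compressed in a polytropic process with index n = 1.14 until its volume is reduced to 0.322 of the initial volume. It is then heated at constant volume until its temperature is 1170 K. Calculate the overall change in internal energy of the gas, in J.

n = P₁V₁/(RT₁) = 577×46.6/(8.314×481) = 6.72 mol.
Step 1 — Polytropic n=1.14: T₂ = T₁(V₁/V₂)^(n−1) = 481×(3.11)^0.14 = 564 K; P₂ = P₁(V₁/V₂)^n = 2100 kPa.
W = (P₁V₁−P₂V₂)/(n−1) = (577×46.6−2100×15.0)/0.14 = -33000 J.
ΔU = nCvΔT = 6.72×12.5×(564−481) = 6930 J.
Q = ΔU + W = -26100 J.
State after step 1: P = 2100 kPa, V = 15.0 L, T = 564 K.
Step 2 — Isochoric: V stays 15.0 L; P/T = const ⇒ T₂ = 1170 K, P₂ = 4360 kPa.
W = 0 (no volume change).
ΔU = nCvΔT = 6.72×12.5×(1170−564) = 50800 J.
Q = ΔU = 50800 J.
Net over both steps: W = -33000 J, Q = 24800 J, ΔU = 57800 J.

57800 J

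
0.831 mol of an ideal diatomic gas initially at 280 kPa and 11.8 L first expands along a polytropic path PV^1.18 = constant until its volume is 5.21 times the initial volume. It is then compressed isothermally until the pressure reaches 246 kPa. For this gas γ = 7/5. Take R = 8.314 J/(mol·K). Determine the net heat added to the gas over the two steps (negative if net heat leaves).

-1870 J

T₁ = P₁V₁/(nR) = 280×11.8/(0.831×8.314) = 478 K.
Step 1 — Polytropic n=1.18: T₂ = T₁(V₁/V₂)^(n−1) = 478×(0.192)^0.18 = 355 K; P₂ = P₁(V₁/V₂)^n = 39.9 kPa.
W = (P₁V₁−P₂V₂)/(n−1) = (280×11.8−39.9×61.5)/0.18 = 4720 J.
ΔU = nCvΔT = 0.831×20.8×(355−478) = -2120 J.
Q = ΔU + W = 2590 J.
State after step 1: P = 39.9 kPa, V = 61.5 L, T = 355 K.
Step 2 — Isothermal: T stays 355 K; PV = const ⇒ V₂ = 9.98 L, P₂ = 246 kPa.
ΔU = 0 (ideal gas, T constant).
W = nRT ln(V₂/V₁) = 0.831×8.314×355×ln(0.162) = -4460 J.
Q = ΔU + W = -4460 J.
Net over both steps: W = 255 J, Q = -1870 J, ΔU = -2120 J.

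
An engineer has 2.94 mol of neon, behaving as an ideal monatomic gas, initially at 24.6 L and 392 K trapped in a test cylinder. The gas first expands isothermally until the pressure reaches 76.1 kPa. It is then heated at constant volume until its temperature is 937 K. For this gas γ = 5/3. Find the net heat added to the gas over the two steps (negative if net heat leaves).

P₁ = nRT₁/V₁ = 2.94×8.314×392/24.6 = 390 kPa.
Step 1 — Isothermal: T stays 392 K; PV = const ⇒ V₂ = 126 L, P₂ = 76.1 kPa.
ΔU = 0 (ideal gas, T constant).
W = nRT ln(V₂/V₁) = 2.94×8.314×392×ln(5.12) = 15600 J.
Q = ΔU + W = 15600 J.
State after step 1: P = 76.1 kPa, V = 126 L, T = 392 K.
Step 2 — Isochoric: V stays 126 L; P/T = const ⇒ T₂ = 937 K, P₂ = 182 kPa.
W = 0 (no volume change).
ΔU = nCvΔT = 2.94×12.5×(937−392) = 20000 J.
Q = ΔU = 20000 J.
Net over both steps: W = 15600 J, Q = 35600 J, ΔU = 20000 J.

35600 J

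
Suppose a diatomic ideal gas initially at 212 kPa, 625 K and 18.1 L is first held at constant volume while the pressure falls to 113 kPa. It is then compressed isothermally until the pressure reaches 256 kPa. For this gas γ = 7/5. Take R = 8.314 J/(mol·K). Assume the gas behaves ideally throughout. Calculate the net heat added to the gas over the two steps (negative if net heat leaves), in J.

n = P₁V₁/(RT₁) = 212×18.1/(8.314×625) = 0.738 mol.
Step 1 — Isochoric: V stays 18.1 L; P/T = const ⇒ T₂ = 333 K, P₂ = 113 kPa.
W = 0 (no volume change).
ΔU = nCvΔT = 0.738×20.8×(333−625) = -4480 J.
Q = ΔU = -4480 J.
State after step 1: P = 113 kPa, V = 18.1 L, T = 333 K.
Step 2 — Isothermal: T stays 333 K; PV = const ⇒ V₂ = 7.99 L, P₂ = 256 kPa.
ΔU = 0 (ideal gas, T constant).
W = nRT ln(V₂/V₁) = 0.738×8.314×333×ln(0.441) = -1670 J.
Q = ΔU + W = -1670 J.
Net over both steps: W = -1670 J, Q = -6150 J, ΔU = -4480 J.

-6150 J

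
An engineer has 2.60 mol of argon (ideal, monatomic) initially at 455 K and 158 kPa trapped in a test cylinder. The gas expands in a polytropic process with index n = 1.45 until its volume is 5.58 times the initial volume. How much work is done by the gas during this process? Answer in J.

11800 J

V₁ = nRT₁/P₁ = 2.60×8.314×455/158 = 62.2 L.
Polytropic n=1.45: T₂ = T₁(V₁/V₂)^(n−1) = 455×(0.179)^0.45 = 210 K; P₂ = P₁(V₁/V₂)^n = 13.1 kPa.
W = (P₁V₁−P₂V₂)/(n−1) = (158×62.2−13.1×347)/0.45 = 11800 J.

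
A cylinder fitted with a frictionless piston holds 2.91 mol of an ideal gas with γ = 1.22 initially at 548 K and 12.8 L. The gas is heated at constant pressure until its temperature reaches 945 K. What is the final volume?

22.1 L

P₁ = nRT₁/V₁ = 2.91×8.314×548/12.8 = 1040 kPa.
Isobaric: P stays 1040 kPa; V/T = const ⇒ T₂ = 945 K, V₂ = 22.1 L.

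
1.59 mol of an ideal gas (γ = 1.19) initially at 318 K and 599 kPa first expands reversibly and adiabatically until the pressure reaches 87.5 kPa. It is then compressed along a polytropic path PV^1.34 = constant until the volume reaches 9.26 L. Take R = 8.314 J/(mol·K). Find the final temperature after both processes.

V₁ = nRT₁/P₁ = 1.59×8.314×318/599 = 7.02 L.
Step 1 — Adiabatic: T₂/T₁ = (P₂/P₁)^((γ−1)/γ) ⇒ T₂ = 318×(0.146)^0.160 = 234 K; V₂ = 35.3 L.
ΔU = nCvΔT = 1.59×43.8×(234−318) = -5850 J.
Q = 0 for an adiabatic process, so W = −ΔU = 5850 J.
State after step 1: P = 87.5 kPa, V = 35.3 L, T = 234 K.
Step 2 — Polytropic n=1.34: T₂ = T₁(V₁/V₂)^(n−1) = 234×(3.82)^0.34 = 369 K; P₂ = P₁(V₁/V₂)^n = 526 kPa.
W = (P₁V₁−P₂V₂)/(n−1) = (87.5×35.3−526×9.26)/0.34 = -5240 J.
ΔU = nCvΔT = 1.59×43.8×(369−234) = 9390 J.
Q = ΔU + W = 4140 J.
Net over both steps: W = 606 J, Q = 4140 J, ΔU = 3530 J.

369 K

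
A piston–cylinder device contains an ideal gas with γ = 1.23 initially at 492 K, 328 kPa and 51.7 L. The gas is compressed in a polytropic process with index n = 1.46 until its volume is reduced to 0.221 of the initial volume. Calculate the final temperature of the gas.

Polytropic n=1.46: T₂ = T₁(V₁/V₂)^(n−1) = 492×(4.52)^0.46 = 985 K; P₂ = P₁(V₁/V₂)^n = 2970 kPa.

985 K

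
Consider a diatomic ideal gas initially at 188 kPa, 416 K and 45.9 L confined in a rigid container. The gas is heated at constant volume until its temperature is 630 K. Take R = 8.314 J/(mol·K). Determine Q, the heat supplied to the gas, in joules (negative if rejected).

n = P₁V₁/(RT₁) = 188×45.9/(8.314×416) = 2.49 mol.
Isochoric: V stays 45.9 L; P/T = const ⇒ T₂ = 630 K, P₂ = 285 kPa.
W = 0 (no volume change).
ΔU = nCvΔT = 2.49×20.8×(630−416) = 11100 J.
Q = ΔU = 11100 J.

11100 J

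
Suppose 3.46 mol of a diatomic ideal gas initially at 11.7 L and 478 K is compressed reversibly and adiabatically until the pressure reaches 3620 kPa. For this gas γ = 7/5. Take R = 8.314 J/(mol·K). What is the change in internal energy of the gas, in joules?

P₁ = nRT₁/V₁ = 3.46×8.314×478/11.7 = 1180 kPa.
Adiabatic: T₂/T₁ = (P₂/P₁)^((γ−1)/γ) ⇒ T₂ = 478×(3.08)^0.286 = 659 K; V₂ = 5.24 L.
For an ideal gas ΔU = nCvΔT with Cv = (5/2)R = 20.8 J/(mol·K).
ΔU = 3.46×20.8×(659−478) = 13000 J.

13000 J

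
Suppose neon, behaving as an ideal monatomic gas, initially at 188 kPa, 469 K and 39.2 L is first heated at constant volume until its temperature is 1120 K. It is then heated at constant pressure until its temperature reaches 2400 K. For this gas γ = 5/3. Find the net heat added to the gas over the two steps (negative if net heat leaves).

65600 J

n = P₁V₁/(RT₁) = 188×39.2/(8.314×469) = 1.89 mol.
Step 1 — Isochoric: V stays 39.2 L; P/T = const ⇒ T₂ = 1120 K, P₂ = 449 kPa.
W = 0 (no volume change).
ΔU = nCvΔT = 1.89×12.5×(1120−469) = 15300 J.
Q = ΔU = 15300 J.
State after step 1: P = 449 kPa, V = 39.2 L, T = 1120 K.
Step 2 — Isobaric: P stays 449 kPa; V/T = const ⇒ T₂ = 2400 K, V₂ = 84.0 L.
W = PΔV = 449×(84.0−39.2) kPa·L = 20100 J.
ΔU = nCvΔT = 1.89×12.5×(2400−1120) = 30200 J.
Q = ΔU + W = nCpΔT = 50300 J.
Net over both steps: W = 20100 J, Q = 65600 J, ΔU = 45500 J.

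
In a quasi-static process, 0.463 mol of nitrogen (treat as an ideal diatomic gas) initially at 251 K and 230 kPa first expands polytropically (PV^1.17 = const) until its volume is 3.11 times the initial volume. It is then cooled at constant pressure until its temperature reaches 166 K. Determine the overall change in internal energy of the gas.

V₁ = nRT₁/P₁ = 0.463×8.314×251/230 = 4.20 L.
Step 1 — Polytropic n=1.17: T₂ = T₁(V₁/V₂)^(n−1) = 251×(0.322)^0.17 = 207 K; P₂ = P₁(V₁/V₂)^n = 61.0 kPa.
W = (P₁V₁−P₂V₂)/(n−1) = (230×4.20−61.0×13.1)/0.17 = 997 J.
ΔU = nCvΔT = 0.463×20.8×(207−251) = -424 J.
Q = ΔU + W = 573 J.
State after step 1: P = 61.0 kPa, V = 13.1 L, T = 207 K.
Step 2 — Isobaric: P stays 61.0 kPa; V/T = const ⇒ T₂ = 166 K, V₂ = 10.5 L.
W = PΔV = 61.0×(10.5−13.1) kPa·L = -158 J.
ΔU = nCvΔT = 0.463×20.8×(166−207) = -394 J.
Q = ΔU + W = nCpΔT = -552 J.
Net over both steps: W = 839 J, Q = 21.3 J, ΔU = -818 J.

-818 J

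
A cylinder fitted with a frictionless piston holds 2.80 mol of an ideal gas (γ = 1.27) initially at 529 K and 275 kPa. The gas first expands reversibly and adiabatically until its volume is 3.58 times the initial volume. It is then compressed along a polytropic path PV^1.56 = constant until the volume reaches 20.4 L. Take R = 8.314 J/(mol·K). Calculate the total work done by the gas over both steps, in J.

-20600 J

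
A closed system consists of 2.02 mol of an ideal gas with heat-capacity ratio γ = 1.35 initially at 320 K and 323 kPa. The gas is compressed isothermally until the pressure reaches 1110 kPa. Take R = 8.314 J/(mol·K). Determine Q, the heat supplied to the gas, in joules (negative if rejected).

-6630 J

V₁ = nRT₁/P₁ = 2.02×8.314×320/323 = 16.6 L.
Isothermal: T stays 320 K; PV = const ⇒ V₂ = 4.84 L, P₂ = 1110 kPa.
ΔU = 0 (ideal gas, T constant).
W = nRT ln(V₂/V₁) = 2.02×8.314×320×ln(0.291) = -6630 J.
Q = ΔU + W = -6630 J.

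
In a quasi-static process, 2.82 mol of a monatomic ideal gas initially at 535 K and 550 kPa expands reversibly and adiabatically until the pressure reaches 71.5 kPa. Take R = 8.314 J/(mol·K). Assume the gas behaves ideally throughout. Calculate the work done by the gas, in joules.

10500 J

V₁ = nRT₁/P₁ = 2.82×8.314×535/550 = 22.8 L.
Adiabatic: T₂/T₁ = (P₂/P₁)^((γ−1)/γ) ⇒ T₂ = 535×(0.130)^0.400 = 237 K; V₂ = 77.6 L.
ΔU = nCvΔT = 2.82×12.5×(237−535) = -10500 J.
Q = 0 for an adiabatic process, so W = −ΔU = 10500 J.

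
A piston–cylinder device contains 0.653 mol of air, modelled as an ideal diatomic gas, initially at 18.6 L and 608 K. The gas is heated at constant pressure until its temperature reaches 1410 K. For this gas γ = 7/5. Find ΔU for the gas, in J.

P₁ = nRT₁/V₁ = 0.653×8.314×608/18.6 = 177 kPa.
Isobaric: P stays 177 kPa; V/T = const ⇒ T₂ = 1410 K, V₂ = 43.1 L.
For an ideal gas ΔU = nCvΔT with Cv = (5/2)R = 20.8 J/(mol·K).
ΔU = 0.653×20.8×(1410−608) = 10900 J.

10900 J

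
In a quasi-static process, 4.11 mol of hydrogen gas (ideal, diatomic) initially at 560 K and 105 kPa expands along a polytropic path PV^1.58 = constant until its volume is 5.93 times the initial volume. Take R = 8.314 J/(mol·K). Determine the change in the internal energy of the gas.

V₁ = nRT₁/P₁ = 4.11×8.314×560/105 = 182 L.
Polytropic n=1.58: T₂ = T₁(V₁/V₂)^(n−1) = 560×(0.169)^0.58 = 199 K; P₂ = P₁(V₁/V₂)^n = 6.31 kPa.
For an ideal gas ΔU = nCvΔT with Cv = (5/2)R = 20.8 J/(mol·K).
ΔU = 4.11×20.8×(199−560) = -30800 J.

-30800 J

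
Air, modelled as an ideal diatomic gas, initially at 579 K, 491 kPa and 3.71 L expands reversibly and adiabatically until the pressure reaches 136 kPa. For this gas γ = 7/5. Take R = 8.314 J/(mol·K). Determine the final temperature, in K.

Adiabatic: T₂/T₁ = (P₂/P₁)^((γ−1)/γ) ⇒ T₂ = 579×(0.277)^0.286 = 401 K; V₂ = 9.28 L.

401 K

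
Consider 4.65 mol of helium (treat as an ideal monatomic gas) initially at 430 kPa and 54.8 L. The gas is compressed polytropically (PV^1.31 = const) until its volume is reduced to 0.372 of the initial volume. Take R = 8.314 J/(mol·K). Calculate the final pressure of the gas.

T₁ = P₁V₁/(nR) = 430×54.8/(4.65×8.314) = 610 K.
Polytropic n=1.31: T₂ = T₁(V₁/V₂)^(n−1) = 610×(2.69)^0.31 = 828 K; P₂ = P₁(V₁/V₂)^n = 1570 kPa.

1570 kPa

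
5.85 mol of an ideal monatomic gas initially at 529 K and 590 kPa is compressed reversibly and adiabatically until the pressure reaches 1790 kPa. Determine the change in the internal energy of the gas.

V₁ = nRT₁/P₁ = 5.85×8.314×529/590 = 43.6 L.
Adiabatic: T₂/T₁ = (P₂/P₁)^((γ−1)/γ) ⇒ T₂ = 529×(3.03)^0.400 = 825 K; V₂ = 22.4 L.
For an ideal gas ΔU = nCvΔT with Cv = (3/2)R = 12.5 J/(mol·K).
ΔU = 5.85×12.5×(825−529) = 21600 J.

21600 J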